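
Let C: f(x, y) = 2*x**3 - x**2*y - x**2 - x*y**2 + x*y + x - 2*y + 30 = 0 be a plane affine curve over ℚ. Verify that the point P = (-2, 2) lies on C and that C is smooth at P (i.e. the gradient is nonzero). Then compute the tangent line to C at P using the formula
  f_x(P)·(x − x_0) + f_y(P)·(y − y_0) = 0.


Tangent line at P: 35*x + 70 = 0.

Step 1: f(-2, 2) = 0, so P lies on C.
Step 2: partial derivatives
  f_x(x, y) = 6*x**2 - 2*x*y - 2*x - y**2 + y + 1, f_y(x, y) = -x**2 - 2*x*y + x - 2.
  f_x(P) = 35, f_y(P) = 0 (gradient nonzero, so P is smooth).
Step 3: tangent line at P: 35·(x − -2) + 0·(y − 2) = 0.
Expanding: 35*x + 70 = 0.


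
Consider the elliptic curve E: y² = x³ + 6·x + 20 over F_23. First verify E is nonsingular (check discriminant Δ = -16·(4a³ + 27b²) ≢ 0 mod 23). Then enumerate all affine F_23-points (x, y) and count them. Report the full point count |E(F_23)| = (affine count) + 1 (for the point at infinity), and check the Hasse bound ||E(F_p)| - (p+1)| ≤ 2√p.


Affine points = {(1, 2), (1, 21), (4, 4), (4, 19), (12, 7), (12, 16), (13, 8), (13, 15), (15, 9), (15, 14), (16, 7), (16, 16), (18, 7), (18, 16), (19, 1), (19, 22), (21, 0), (22, 6), (22, 17)}; affine count = 19; |E(F_23)| = 20.

Discriminant check: Δ ∝ 4a³ + 27b² = 4·6³ + 27·20² = 4·216 + 27·400 ≡ 3 (mod 23). Nonzero ⇒ E is nonsingular.
For each x ∈ F_23, compute rhs = x³ + 6·x + 20 mod 23, then count y ∈ F_23 with y² ≡ rhs.
  x = 0: rhs = 20, matching y values: none (0 points).
  x = 1: rhs = 4, matching y values: 2, 21 (2 points).
  x = 2: rhs = 17, matching y values: none (0 points).
  x = 3: rhs = 19, matching y values: none (0 points).
  x = 4: rhs = 16, matching y values: 4, 19 (2 points).
  x = 5: rhs = 14, matching y values: none (0 points).
  x = 6: rhs = 19, matching y values: none (0 points).
  x = 7: rhs = 14, matching y values: none (0 points).
  x = 8: rhs = 5, matching y values: none (0 points).
  x = 9: rhs = 21, matching y values: none (0 points).
  x = 10: rhs = 22, matching y values: none (0 points).
  x = 11: rhs = 14, matching y values: none (0 points).
  x = 12: rhs = 3, matching y values: 7, 16 (2 points).
  x = 13: rhs = 18, matching y values: 8, 15 (2 points).
  x = 14: rhs = 19, matching y values: none (0 points).
  x = 15: rhs = 12, matching y values: 9, 14 (2 points).
  x = 16: rhs = 3, matching y values: 7, 16 (2 points).
  x = 17: rhs = 21, matching y values: none (0 points).
  x = 18: rhs = 3, matching y values: 7, 16 (2 points).
  x = 19: rhs = 1, matching y values: 1, 22 (2 points).
  x = 20: rhs = 21, matching y values: none (0 points).
  x = 21: rhs = 0, matching y values: 0 (1 points).
  x = 22: rhs = 13, matching y values: 6, 17 (2 points).
Total affine count: 19.
Full point count |E(F_23)| = 19 + 1 = 20.
Hasse bound: |20 − (23+1)| = |-4| = 4 ≤ 2√23 ≈ 9.5917 ✓.


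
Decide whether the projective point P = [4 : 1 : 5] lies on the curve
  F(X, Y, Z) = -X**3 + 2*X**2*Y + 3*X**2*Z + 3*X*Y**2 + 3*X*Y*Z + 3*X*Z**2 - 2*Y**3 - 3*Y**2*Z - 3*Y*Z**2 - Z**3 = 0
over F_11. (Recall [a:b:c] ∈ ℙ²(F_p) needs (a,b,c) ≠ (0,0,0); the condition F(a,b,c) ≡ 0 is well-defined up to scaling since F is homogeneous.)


F(4,1,5) ≡ 0 (mod 11); P is on the curve.

Evaluate F(4, 1, 5) term-by-term (mod 11).
  -X**3 ↦ -1·64·1·1 = -64
  2*X**2*Y ↦ 2·16·1·1 = 32
  3*X**2*Z ↦ 3·16·1·5 = 240
  3*X*Y**2 ↦ 3·4·1·1 = 12
  3*X*Y*Z ↦ 3·4·1·5 = 60
  3*X*Z**2 ↦ 3·4·1·25 = 300
  -2*Y**3 ↦ -2·1·1·1 = -2
  -3*Y**2*Z ↦ -3·1·1·5 = -15
  -3*Y*Z**2 ↦ -3·1·1·25 = -75
  -Z**3 ↦ -1·1·1·125 = -125
Sum: F(4, 1, 5) = (-64) + (32) + (240) + (12) + (60) + (300) + (-2) + (-15) + (-75) + (-125) = 363.
Reducing mod 11: 363 ≡ 0 (mod 11).
Since F(a, b, c) ≡ 0 (mod 11), P lies on the curve.


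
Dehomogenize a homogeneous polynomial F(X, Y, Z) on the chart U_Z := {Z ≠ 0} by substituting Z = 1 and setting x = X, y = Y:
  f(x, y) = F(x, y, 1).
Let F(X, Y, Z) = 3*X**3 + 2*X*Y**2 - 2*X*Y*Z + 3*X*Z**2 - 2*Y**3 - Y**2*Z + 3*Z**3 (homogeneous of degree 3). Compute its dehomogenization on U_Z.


f(x, y) = 3*x**3 + 2*x*y**2 - 2*x*y + 3*x - 2*y**3 - y**2 + 3

On U_Z we set Z = 1. Each monomial c·X^i·Y^j·Z^k in F becomes c·x^i·y^j·1^k = c·x^i·y^j.
Substituting Z = 1: F(X, Y, 1) = 3*x**3 + 2*x*y**2 - 2*x*y + 3*x - 2*y**3 - y**2 + 3.
Note: deg(f) ≤ deg(F) = 3; strict inequality happens when F is divisible by Z (lost terms).


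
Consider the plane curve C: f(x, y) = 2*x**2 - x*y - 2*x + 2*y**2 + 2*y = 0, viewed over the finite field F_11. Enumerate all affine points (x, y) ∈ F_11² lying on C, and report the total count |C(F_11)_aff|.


Affine F_11-points: {(0, 0), (0, 10), (1, 0), (1, 5), (2, 3), (2, 8), (3, 8), (3, 9), (6, 3), (6, 10), (8, 5), (8, 9)}; count = 12.

For each of the 121 pairs (x, y) ∈ F_11², evaluate f(x, y) mod 11. Record the zeros.
  x = 0: [0↦0, 1↦4, 2↦1, 3↦2, 4↦7, 5↦5, 6↦7, 7↦2, 8↦1, 9↦4, 10↦0]  zeros at y ∈ {0, 10}
  x = 1: [0↦0, 1↦3, 2↦10, 3↦10, 4↦3, 5↦0, 6↦1, 7↦6, 8↦4, 9↦6, 10↦1]  zeros at y ∈ {0, 5}
  x = 2: [0↦4, 1↦6, 2↦1, 3↦0, 4↦3, 5↦10, 6↦10, 7↦3, 8↦0, 9↦1, 10↦6]  zeros at y ∈ {3, 8}
  x = 3: [0↦1, 1↦2, 2↦7, 3↦5, 4↦7, 5↦2, 6↦1, 7↦4, 8↦0, 9↦0, 10↦4]  zeros at y ∈ {8, 9}
  x = 4: [0↦2, 1↦2, 2↦6, 3↦3, 4↦4, 5↦9, 6↦7, 7↦9, 8↦4, 9↦3, 10↦6]  zeros at y ∈ ∅
  x = 5: [0↦7, 1↦6, 2↦9, 3↦5, 4↦5, 5↦9, 6↦6, 7↦7, 8↦1, 9↦10, 10↦1]  zeros at y ∈ ∅
  x = 6: [0↦5, 1↦3, 2↦5, 3↦0, 4↦10, 5↦2, 6↦9, 7↦9, 8↦2, 9↦10, 10↦0]  zeros at y ∈ {3, 10}
  x = 7: [0↦7, 1↦4, 2↦5, 3↦10, 4↦8, 5↦10, 6↦5, 7↦4, 8↦7, 9↦3, 10↦3]  zeros at y ∈ ∅
  x = 8: [0↦2, 1↦9, 2↦9, 3↦2, 4↦10, 5↦0, 6↦5, 7↦3, 8↦5, 9↦0, 10↦10]  zeros at y ∈ {5, 9}
  x = 9: [0↦1, 1↦7, 2↦6, 3↦9, 4↦5, 5↦5, 6↦9, 7↦6, 8↦7, 9↦1, 10↦10]  zeros at y ∈ ∅
  x = 10: [0↦4, 1↦9, 2↦7, 3↦9, 4↦4, 5↦3, 6↦6, 7↦2, 8↦2, 9↦6, 10↦3]  zeros at y ∈ ∅
Collecting zeros: affine points = {(0, 0), (0, 10), (1, 0), (1, 5), (2, 3), (2, 8), (3, 8), (3, 9), (6, 3), (6, 10), (8, 5), (8, 9)}.
Total count |C(F_11)_aff| = 12.


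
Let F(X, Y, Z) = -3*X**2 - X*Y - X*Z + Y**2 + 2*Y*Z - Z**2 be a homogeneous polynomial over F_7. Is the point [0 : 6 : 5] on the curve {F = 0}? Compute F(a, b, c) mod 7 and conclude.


F(0,6,5) ≡ 1 (mod 7); P is NOT on the curve.

Evaluate F(0, 6, 5) term-by-term (mod 7).
  -3*X**2 ↦ -3·0·1·1 = 0
  -X*Y ↦ -1·0·6·1 = 0
  -X*Z ↦ -1·0·1·5 = 0
  Y**2 ↦ 1·1·36·1 = 36
  2*Y*Z ↦ 2·1·6·5 = 60
  -Z**2 ↦ -1·1·1·25 = -25
Sum: F(0, 6, 5) = (0) + (0) + (0) + (36) + (60) + (-25) = 71.
Reducing mod 7: 71 ≡ 1 (mod 7).
Since F(a, b, c) ≡ 1 ≠ 0 (mod 7), P does NOT lie on the curve.


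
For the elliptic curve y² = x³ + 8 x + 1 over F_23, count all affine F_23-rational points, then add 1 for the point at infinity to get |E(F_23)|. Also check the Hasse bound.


Affine points = {(0, 1), (0, 22), (2, 5), (2, 18), (3, 11), (3, 12), (6, 9), (6, 14), (7, 3), (7, 20), (8, 5), (8, 18), (10, 0), (12, 10), (12, 13), (13, 5), (13, 18), (15, 0), (16, 4), (16, 19), (17, 6), (17, 17), (21, 0)}; affine count = 23; |E(F_23)| = 24.

Discriminant check: Δ ∝ 4a³ + 27b² = 4·8³ + 27·1² = 4·512 + 27·1 ≡ 5 (mod 23). Nonzero ⇒ E is nonsingular.
For each x ∈ F_23, compute rhs = x³ + 8·x + 1 mod 23, then count y ∈ F_23 with y² ≡ rhs.
  x = 0: rhs = 1, matching y values: 1, 22 (2 points).
  x = 1: rhs = 10, matching y values: none (0 points).
  x = 2: rhs = 2, matching y values: 5, 18 (2 points).
  x = 3: rhs = 6, matching y values: 11, 12 (2 points).
  x = 4: rhs = 5, matching y values: none (0 points).
  x = 5: rhs = 5, matching y values: none (0 points).
  x = 6: rhs = 12, matching y values: 9, 14 (2 points).
  x = 7: rhs = 9, matching y values: 3, 20 (2 points).
  x = 8: rhs = 2, matching y values: 5, 18 (2 points).
  x = 9: rhs = 20, matching y values: none (0 points).
  x = 10: rhs = 0, matching y values: 0 (1 points).
  x = 11: rhs = 17, matching y values: none (0 points).
  x = 12: rhs = 8, matching y values: 10, 13 (2 points).
  x = 13: rhs = 2, matching y values: 5, 18 (2 points).
  x = 14: rhs = 5, matching y values: none (0 points).
  x = 15: rhs = 0, matching y values: 0 (1 points).
  x = 16: rhs = 16, matching y values: 4, 19 (2 points).
  x = 17: rhs = 13, matching y values: 6, 17 (2 points).
  x = 18: rhs = 20, matching y values: none (0 points).
  x = 19: rhs = 20, matching y values: none (0 points).
  x = 20: rhs = 19, matching y values: none (0 points).
  x = 21: rhs = 0, matching y values: 0 (1 points).
  x = 22: rhs = 15, matching y values: none (0 points).
Total affine count: 23.
Full point count |E(F_23)| = 23 + 1 = 24.
Hasse bound: |24 − (23+1)| = |0| = 0 ≤ 2√23 ≈ 9.5917 ✓.


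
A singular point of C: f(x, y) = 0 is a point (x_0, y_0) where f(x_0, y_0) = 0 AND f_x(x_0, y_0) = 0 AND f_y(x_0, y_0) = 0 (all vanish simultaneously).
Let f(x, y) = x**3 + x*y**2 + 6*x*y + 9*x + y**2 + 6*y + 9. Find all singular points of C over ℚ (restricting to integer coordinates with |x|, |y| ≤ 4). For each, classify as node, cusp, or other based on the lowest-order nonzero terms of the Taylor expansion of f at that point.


Singular points: {(0, -3)}; classification: cusp.

Compute partial derivatives:
  f_x = 3*x**2 + y**2 + 6*y + 9.
  f_y = 2*x*y + 6*x + 2*y + 6.
Scan x_0 ∈ {−4, ..., 4}. For each x_0, f_y(x_0, y) is a polynomial in y; find its integer roots y ∈ {−4, ..., 4}, then test f_x and f at those candidates.
  x = -4: f_y(-4, y) = -6*y - 18; vanishes at y ∈ {-3}. (-4, -3): f_x = 48 ≠ 0.
  x = -3: f_y(-3, y) = -4*y - 12; vanishes at y ∈ {-3}. (-3, -3): f_x = 27 ≠ 0.
  x = -2: f_y(-2, y) = -2*y - 6; vanishes at y ∈ {-3}. (-2, -3): f_x = 12 ≠ 0.
  x = -1: f_y(-1, y) = 0; vanishes at y ∈ {-4, -3, -2, -1, 0, 1, 2, 3, 4}. (-1, -4): f_x = 4 ≠ 0; (-1, -3): f_x = 3 ≠ 0; (-1, -2): f_x = 4 ≠ 0; (-1, -1): f_x = 7 ≠ 0; (-1, 0): f_x = 12 ≠ 0; (-1, 1): f_x = 19 ≠ 0; (-1, 2): f_x = 28 ≠ 0; (-1, 3): f_x = 39 ≠ 0; (-1, 4): f_x = 52 ≠ 0.
  x = 0: f_y(0, y) = 2*y + 6; vanishes at y ∈ {-3}. (0, -3): f_x = 0, f = 0 — SINGULAR.
  x = 1: f_y(1, y) = 4*y + 12; vanishes at y ∈ {-3}. (1, -3): f_x = 3 ≠ 0.
  x = 2: f_y(2, y) = 6*y + 18; vanishes at y ∈ {-3}. (2, -3): f_x = 12 ≠ 0.
  x = 3: f_y(3, y) = 8*y + 24; vanishes at y ∈ {-3}. (3, -3): f_x = 27 ≠ 0.
  x = 4: f_y(4, y) = 10*y + 30; vanishes at y ∈ {-3}. (4, -3): f_x = 48 ≠ 0.
Only singular point on the grid: (0, -3).
Classify: substitute x = 0 + u, y = -3 + v and expand: f = u**3 + u*v**2 + v**2.
No constant or linear terms (consistent with a singular point). Quadratic part: v**2. Cubic part: u**3 + u*v**2.
The quadratic part v**2 is a perfect square, so there is a single (double) tangent line v = 0, i.e. y = -3. Restricting the cubic part to that line (v = 0) leaves u**3 ≠ 0, so f is not divisible by v and the branch is v² ≈ -u**3 to lowest order — this is a cusp.
Classification: cusp.


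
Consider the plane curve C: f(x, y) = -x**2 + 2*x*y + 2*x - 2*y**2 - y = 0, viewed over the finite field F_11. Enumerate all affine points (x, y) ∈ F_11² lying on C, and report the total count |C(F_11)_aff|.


Affine F_11-points: {(0, 0), (0, 5), (1, 1), (1, 5), (2, 0), (2, 7), (3, 1), (3, 7), (5, 4), (5, 6), (9, 6), (9, 8)}; count = 12.

For each of the 121 pairs (x, y) ∈ F_11², evaluate f(x, y) mod 11. Record the zeros.
  x = 0: [0↦0, 1↦8, 2↦1, 3↦1, 4↦8, 5↦0, 6↦10, 7↦5, 8↦7, 9↦5, 10↦10]  zeros at y ∈ {0, 5}
  x = 1: [0↦1, 1↦0, 2↦6, 3↦8, 4↦6, 5↦0, 6↦1, 7↦9, 8↦2, 9↦2, 10↦9]  zeros at y ∈ {1, 5}
  x = 2: [0↦0, 1↦1, 2↦9, 3↦2, 4↦2, 5↦9, 6↦1, 7↦0, 8↦6, 9↦8, 10↦6]  zeros at y ∈ {0, 7}
  x = 3: [0↦8, 1↦0, 2↦10, 3↦5, 4↦7, 5↦5, 6↦10, 7↦0, 8↦8, 9↦1, 10↦1]  zeros at y ∈ {1, 7}
  x = 4: [0↦3, 1↦8, 2↦9, 3↦6, 4↦10, 5↦10, 6↦6, 7↦9, 8↦8, 9↦3, 10↦5]  zeros at y ∈ ∅
  x = 5: [0↦7, 1↦3, 2↦6, 3↦5, 4↦0, 5↦2, 6↦0, 7↦5, 8↦6, 9↦3, 10↦7]  zeros at y ∈ {4, 6}
  x = 6: [0↦9, 1↦7, 2↦1, 3↦2, 4↦10, 5↦3, 6↦3, 7↦10, 8↦2, 9↦1, 10↦7]  zeros at y ∈ ∅
  x = 7: [0↦9, 1↦9, 2↦5, 3↦8, 4↦7, 5↦2, 6↦4, 7↦2, 8↦7, 9↦8, 10↦5]  zeros at y ∈ ∅
  x = 8: [0↦7, 1↦9, 2↦7, 3↦1, 4↦2, 5↦10, 6↦3, 7↦3, 8↦10, 9↦2, 10↦1]  zeros at y ∈ ∅
  x = 9: [0↦3, 1↦7, 2↦7, 3↦3, 4↦6, 5↦5, 6↦0, 7↦2, 8↦0, 9↦5, 10↦6]  zeros at y ∈ {6, 8}
  x = 10: [0↦8, 1↦3, 2↦5, 3↦3, 4↦8, 5↦9, 6↦6, 7↦10, 8↦10, 9↦6, 10↦9]  zeros at y ∈ ∅
Collecting zeros: affine points = {(0, 0), (0, 5), (1, 1), (1, 5), (2, 0), (2, 7), (3, 1), (3, 7), (5, 4), (5, 6), (9, 6), (9, 8)}.
Total count |C(F_11)_aff| = 12.


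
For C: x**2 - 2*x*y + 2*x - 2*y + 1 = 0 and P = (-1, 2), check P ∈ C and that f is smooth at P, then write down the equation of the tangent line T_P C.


Tangent line at P: -4*x - 4 = 0.

Step 1: f(-1, 2) = 0, so P lies on C.
Step 2: partial derivatives
  f_x(x, y) = 2*x - 2*y + 2, f_y(x, y) = -2*x - 2.
  f_x(P) = -4, f_y(P) = 0 (gradient nonzero, so P is smooth).
Step 3: tangent line at P: -4·(x − -1) + 0·(y − 2) = 0.
Expanding: -4*x - 4 = 0.


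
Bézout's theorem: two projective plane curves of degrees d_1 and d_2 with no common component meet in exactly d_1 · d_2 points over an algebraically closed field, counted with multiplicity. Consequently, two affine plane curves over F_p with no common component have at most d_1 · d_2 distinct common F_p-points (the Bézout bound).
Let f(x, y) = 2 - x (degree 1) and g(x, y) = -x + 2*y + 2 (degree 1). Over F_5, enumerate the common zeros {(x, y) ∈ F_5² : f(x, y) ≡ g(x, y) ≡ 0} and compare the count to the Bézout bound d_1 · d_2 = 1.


Common zeros: {(2, 0)}; count = 1; Bézout bound = 1.

deg(f) = 1, deg(g) = 1, so Bézout bound = 1.
Scan x ∈ F_5. For each x, list the y ∈ F_5 with f(x, y) ≡ 0 and those with g(x, y) ≡ 0 (mod 5); the common zeros in that column are the intersection.
  x = 0: f ≡ 0 at y ∈ ∅; g ≡ 0 at y ∈ {4}; common: ∅.
  x = 1: f ≡ 0 at y ∈ ∅; g ≡ 0 at y ∈ {2}; common: ∅.
  x = 2: f ≡ 0 at y ∈ {0, 1, 2, 3, 4}; g ≡ 0 at y ∈ {0}; common: {0}.
  x = 3: f ≡ 0 at y ∈ ∅; g ≡ 0 at y ∈ {3}; common: ∅.
  x = 4: f ≡ 0 at y ∈ ∅; g ≡ 0 at y ∈ {1}; common: ∅.
Collecting: common zeros = {(2, 0)}, so the count is 1.
Comparison with the Bézout bound: 1 ≤ 1 = deg(f)·deg(g), as expected for curves with no common component (the bound is attained).


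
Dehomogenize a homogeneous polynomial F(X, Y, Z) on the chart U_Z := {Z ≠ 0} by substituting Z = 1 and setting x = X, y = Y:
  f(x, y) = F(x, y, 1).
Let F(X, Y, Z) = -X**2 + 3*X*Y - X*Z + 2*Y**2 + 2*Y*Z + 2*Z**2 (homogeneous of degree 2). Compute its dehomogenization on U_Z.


f(x, y) = -x**2 + 3*x*y - x + 2*y**2 + 2*y + 2

On U_Z we set Z = 1. Each monomial c·X^i·Y^j·Z^k in F becomes c·x^i·y^j·1^k = c·x^i·y^j.
Substituting Z = 1: F(X, Y, 1) = -x**2 + 3*x*y - x + 2*y**2 + 2*y + 2.
Note: deg(f) ≤ deg(F) = 2; strict inequality happens when F is divisible by Z (lost terms).


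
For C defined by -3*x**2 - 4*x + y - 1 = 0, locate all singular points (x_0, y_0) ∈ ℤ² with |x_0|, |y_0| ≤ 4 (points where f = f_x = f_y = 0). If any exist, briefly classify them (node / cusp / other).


No singular points in the scanned grid; C is smooth there.

Compute partial derivatives:
  f_x = -6*x - 4.
  f_y = 1.
f_y = 1 is a nonzero constant, so f_y never vanishes: no point (x, y) can satisfy f = f_x = f_y = 0. In particular no (x, y) ∈ {−4, ..., 4}² is singular; the curve is smooth.


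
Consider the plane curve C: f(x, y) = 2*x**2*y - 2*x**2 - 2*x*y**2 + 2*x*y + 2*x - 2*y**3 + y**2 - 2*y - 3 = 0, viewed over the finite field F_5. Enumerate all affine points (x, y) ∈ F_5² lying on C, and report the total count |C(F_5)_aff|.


Affine F_5-points: {(1, 3), (2, 2), (3, 0), (3, 1), (3, 4), (4, 2), (4, 3), (4, 4)}; count = 8.

For each of the 25 pairs (x, y) ∈ F_5², evaluate f(x, y) mod 5. Record the zeros.
  x = 0: [0↦2, 1↦4, 2↦1, 3↦1, 4↦2]  zeros at y ∈ ∅
  x = 1: [0↦2, 1↦1, 2↦1, 3↦0, 4↦1]  zeros at y ∈ {3}
  x = 2: [0↦3, 1↦3, 2↦0, 3↦2, 4↦2]  zeros at y ∈ {2}
  x = 3: [0↦0, 1↦0, 2↦3, 3↦2, 4↦0]  zeros at y ∈ {0, 1, 4}
  x = 4: [0↦3, 1↦2, 2↦0, 3↦0, 4↦0]  zeros at y ∈ {2, 3, 4}
Collecting zeros: affine points = {(1, 3), (2, 2), (3, 0), (3, 1), (3, 4), (4, 2), (4, 3), (4, 4)}.
Total count |C(F_5)_aff| = 8.


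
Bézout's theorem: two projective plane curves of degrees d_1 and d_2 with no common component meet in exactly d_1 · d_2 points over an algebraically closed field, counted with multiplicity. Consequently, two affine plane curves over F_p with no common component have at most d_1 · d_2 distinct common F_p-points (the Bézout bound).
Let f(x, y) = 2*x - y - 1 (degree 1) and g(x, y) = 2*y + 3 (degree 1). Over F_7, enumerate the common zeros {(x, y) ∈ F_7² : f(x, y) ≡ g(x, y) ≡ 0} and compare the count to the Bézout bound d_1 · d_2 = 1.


Common zeros: {(5, 2)}; count = 1; Bézout bound = 1.

deg(f) = 1, deg(g) = 1, so Bézout bound = 1.
Scan x ∈ F_7. For each x, list the y ∈ F_7 with f(x, y) ≡ 0 and those with g(x, y) ≡ 0 (mod 7); the common zeros in that column are the intersection.
  x = 0: f ≡ 0 at y ∈ {6}; g ≡ 0 at y ∈ {2}; common: ∅.
  x = 1: f ≡ 0 at y ∈ {1}; g ≡ 0 at y ∈ {2}; common: ∅.
  x = 2: f ≡ 0 at y ∈ {3}; g ≡ 0 at y ∈ {2}; common: ∅.
  x = 3: f ≡ 0 at y ∈ {5}; g ≡ 0 at y ∈ {2}; common: ∅.
  x = 4: f ≡ 0 at y ∈ {0}; g ≡ 0 at y ∈ {2}; common: ∅.
  x = 5: f ≡ 0 at y ∈ {2}; g ≡ 0 at y ∈ {2}; common: {2}.
  x = 6: f ≡ 0 at y ∈ {4}; g ≡ 0 at y ∈ {2}; common: ∅.
Collecting: common zeros = {(5, 2)}, so the count is 1.
Comparison with the Bézout bound: 1 ≤ 1 = deg(f)·deg(g), as expected for curves with no common component (the bound is attained).


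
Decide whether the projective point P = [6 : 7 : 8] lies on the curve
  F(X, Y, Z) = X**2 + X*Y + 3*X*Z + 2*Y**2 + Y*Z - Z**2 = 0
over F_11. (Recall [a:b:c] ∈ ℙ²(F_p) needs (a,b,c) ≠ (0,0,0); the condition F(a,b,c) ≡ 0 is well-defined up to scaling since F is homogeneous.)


F(6,7,8) ≡ 4 (mod 11); P is NOT on the curve.

Evaluate F(6, 7, 8) term-by-term (mod 11).
  X**2 ↦ 1·36·1·1 = 36
  X*Y ↦ 1·6·7·1 = 42
  3*X*Z ↦ 3·6·1·8 = 144
  2*Y**2 ↦ 2·1·49·1 = 98
  Y*Z ↦ 1·1·7·8 = 56
  -Z**2 ↦ -1·1·1·64 = -64
Sum: F(6, 7, 8) = (36) + (42) + (144) + (98) + (56) + (-64) = 312.
Reducing mod 11: 312 ≡ 4 (mod 11).
Since F(a, b, c) ≡ 4 ≠ 0 (mod 11), P does NOT lie on the curve.


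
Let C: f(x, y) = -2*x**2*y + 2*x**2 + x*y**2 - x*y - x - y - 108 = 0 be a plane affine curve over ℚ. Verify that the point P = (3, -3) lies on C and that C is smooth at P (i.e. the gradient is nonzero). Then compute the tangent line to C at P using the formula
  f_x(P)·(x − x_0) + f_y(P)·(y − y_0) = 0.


Tangent line at P: 59*x - 40*y - 297 = 0.

Step 1: f(3, -3) = 0, so P lies on C.
Step 2: partial derivatives
  f_x(x, y) = -4*x*y + 4*x + y**2 - y - 1, f_y(x, y) = -2*x**2 + 2*x*y - x - 1.
  f_x(P) = 59, f_y(P) = -40 (gradient nonzero, so P is smooth).
Step 3: tangent line at P: 59·(x − 3) + -40·(y − -3) = 0.
Expanding: 59*x - 40*y - 297 = 0.


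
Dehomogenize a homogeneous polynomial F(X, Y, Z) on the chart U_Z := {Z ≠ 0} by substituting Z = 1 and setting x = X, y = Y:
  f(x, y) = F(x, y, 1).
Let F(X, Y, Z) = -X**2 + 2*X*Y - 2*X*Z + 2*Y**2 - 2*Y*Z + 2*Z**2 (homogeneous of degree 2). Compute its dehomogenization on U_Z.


f(x, y) = -x**2 + 2*x*y - 2*x + 2*y**2 - 2*y + 2

On U_Z we set Z = 1. Each monomial c·X^i·Y^j·Z^k in F becomes c·x^i·y^j·1^k = c·x^i·y^j.
Substituting Z = 1: F(X, Y, 1) = -x**2 + 2*x*y - 2*x + 2*y**2 - 2*y + 2.
Note: deg(f) ≤ deg(F) = 2; strict inequality happens when F is divisible by Z (lost terms).


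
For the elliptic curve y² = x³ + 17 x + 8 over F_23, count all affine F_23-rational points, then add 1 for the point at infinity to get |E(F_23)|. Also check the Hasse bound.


Affine points = {(0, 10), (0, 13), (1, 7), (1, 16), (2, 2), (2, 21), (4, 5), (4, 18), (6, 2), (6, 21), (8, 9), (8, 14), (9, 4), (9, 19), (11, 10), (11, 13), (12, 10), (12, 13), (14, 0), (15, 2), (15, 21), (16, 11), (16, 12), (17, 9), (17, 14), (21, 9), (21, 14), (22, 6), (22, 17)}; affine count = 29; |E(F_23)| = 30.

Discriminant check: Δ ∝ 4a³ + 27b² = 4·17³ + 27·8² = 4·4913 + 27·64 ≡ 13 (mod 23). Nonzero ⇒ E is nonsingular.
For each x ∈ F_23, compute rhs = x³ + 17·x + 8 mod 23, then count y ∈ F_23 with y² ≡ rhs.
  x = 0: rhs = 8, matching y values: 10, 13 (2 points).
  x = 1: rhs = 3, matching y values: 7, 16 (2 points).
  x = 2: rhs = 4, matching y values: 2, 21 (2 points).
  x = 3: rhs = 17, matching y values: none (0 points).
  x = 4: rhs = 2, matching y values: 5, 18 (2 points).
  x = 5: rhs = 11, matching y values: none (0 points).
  x = 6: rhs = 4, matching y values: 2, 21 (2 points).
  x = 7: rhs = 10, matching y values: none (0 points).
  x = 8: rhs = 12, matching y values: 9, 14 (2 points).
  x = 9: rhs = 16, matching y values: 4, 19 (2 points).
  x = 10: rhs = 5, matching y values: none (0 points).
  x = 11: rhs = 8, matching y values: 10, 13 (2 points).
  x = 12: rhs = 8, matching y values: 10, 13 (2 points).
  x = 13: rhs = 11, matching y values: none (0 points).
  x = 14: rhs = 0, matching y values: 0 (1 points).
  x = 15: rhs = 4, matching y values: 2, 21 (2 points).
  x = 16: rhs = 6, matching y values: 11, 12 (2 points).
  x = 17: rhs = 12, matching y values: 9, 14 (2 points).
  x = 18: rhs = 5, matching y values: none (0 points).
  x = 19: rhs = 14, matching y values: none (0 points).
  x = 20: rhs = 22, matching y values: none (0 points).
  x = 21: rhs = 12, matching y values: 9, 14 (2 points).
  x = 22: rhs = 13, matching y values: 6, 17 (2 points).
Total affine count: 29.
Full point count |E(F_23)| = 29 + 1 = 30.
Hasse bound: |30 − (23+1)| = |6| = 6 ≤ 2√23 ≈ 9.5917 ✓.


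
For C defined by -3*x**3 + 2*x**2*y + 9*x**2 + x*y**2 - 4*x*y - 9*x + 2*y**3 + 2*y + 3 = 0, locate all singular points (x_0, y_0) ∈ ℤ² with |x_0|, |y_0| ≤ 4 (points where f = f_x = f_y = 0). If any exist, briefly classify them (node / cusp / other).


Singular points: {(1, 0)}; classification: cusp.

Compute partial derivatives:
  f_x = -9*x**2 + 4*x*y + 18*x + y**2 - 4*y - 9.
  f_y = 2*x**2 + 2*x*y - 4*x + 6*y**2 + 2.
Scan x_0 ∈ {−4, ..., 4}. For each x_0, f_y(x_0, y) is a polynomial in y; find its integer roots y ∈ {−4, ..., 4}, then test f_x and f at those candidates.
  x = -4: f_y(-4, y) = 6*y**2 - 8*y + 50; no integer root y with |y| ≤ 4.
  x = -3: f_y(-3, y) = 6*y**2 - 6*y + 32; no integer root y with |y| ≤ 4.
  x = -2: f_y(-2, y) = 6*y**2 - 4*y + 18; no integer root y with |y| ≤ 4.
  x = -1: f_y(-1, y) = 6*y**2 - 2*y + 8; no integer root y with |y| ≤ 4.
  x = 0: f_y(0, y) = 6*y**2 + 2; no integer root y with |y| ≤ 4.
  x = 1: f_y(1, y) = 6*y**2 + 2*y; vanishes at y ∈ {0}. (1, 0): f_x = 0, f = 0 — SINGULAR.
  x = 2: f_y(2, y) = 6*y**2 + 4*y + 2; no integer root y with |y| ≤ 4.
  x = 3: f_y(3, y) = 6*y**2 + 6*y + 8; no integer root y with |y| ≤ 4.
  x = 4: f_y(4, y) = 6*y**2 + 8*y + 18; no integer root y with |y| ≤ 4.
Only singular point on the grid: (1, 0).
Classify: substitute x = 1 + u, y = 0 + v and expand: f = -3*u**3 + 2*u**2*v + u*v**2 + 2*v**3 + v**2.
No constant or linear terms (consistent with a singular point). Quadratic part: v**2. Cubic part: -3*u**3 + 2*u**2*v + u*v**2 + 2*v**3.
The quadratic part v**2 is a perfect square, so there is a single (double) tangent line v = 0, i.e. y = 0. Restricting the cubic part to that line (v = 0) leaves -3*u**3 ≠ 0, so f is not divisible by v and the branch is v² ≈ 3*u**3 to lowest order — this is a cusp.
Classification: cusp.


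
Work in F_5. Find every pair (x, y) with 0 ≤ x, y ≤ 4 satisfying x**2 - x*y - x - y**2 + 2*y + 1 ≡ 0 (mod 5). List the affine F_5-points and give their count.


Affine F_5-points: {(1, 3), (3, 1), (3, 3), (4, 1), (4, 2)}; count = 5.

For each of the 25 pairs (x, y) ∈ F_5², evaluate f(x, y) mod 5. Record the zeros.
  x = 0: [0↦1, 1↦2, 2↦1, 3↦3, 4↦3]  zeros at y ∈ ∅
  x = 1: [0↦1, 1↦1, 2↦4, 3↦0, 4↦4]  zeros at y ∈ {3}
  x = 2: [0↦3, 1↦2, 2↦4, 3↦4, 4↦2]  zeros at y ∈ ∅
  x = 3: [0↦2, 1↦0, 2↦1, 3↦0, 4↦2]  zeros at y ∈ {1, 3}
  x = 4: [0↦3, 1↦0, 2↦0, 3↦3, 4↦4]  zeros at y ∈ {1, 2}
Collecting zeros: affine points = {(1, 3), (3, 1), (3, 3), (4, 1), (4, 2)}.
Total count |C(F_5)_aff| = 5.


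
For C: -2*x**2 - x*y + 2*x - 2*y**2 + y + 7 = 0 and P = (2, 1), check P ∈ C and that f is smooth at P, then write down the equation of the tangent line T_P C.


Tangent line at P: -7*x - 5*y + 19 = 0.

Step 1: f(2, 1) = 0, so P lies on C.
Step 2: partial derivatives
  f_x(x, y) = -4*x - y + 2, f_y(x, y) = -x - 4*y + 1.
  f_x(P) = -7, f_y(P) = -5 (gradient nonzero, so P is smooth).
Step 3: tangent line at P: -7·(x − 2) + -5·(y − 1) = 0.
Expanding: -7*x - 5*y + 19 = 0.


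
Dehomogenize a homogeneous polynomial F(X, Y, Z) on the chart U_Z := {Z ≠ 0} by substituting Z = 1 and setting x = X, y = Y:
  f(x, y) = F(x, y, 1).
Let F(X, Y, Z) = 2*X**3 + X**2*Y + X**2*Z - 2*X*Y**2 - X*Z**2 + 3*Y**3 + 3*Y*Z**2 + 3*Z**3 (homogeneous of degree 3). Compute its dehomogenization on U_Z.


f(x, y) = 2*x**3 + x**2*y + x**2 - 2*x*y**2 - x + 3*y**3 + 3*y + 3

On U_Z we set Z = 1. Each monomial c·X^i·Y^j·Z^k in F becomes c·x^i·y^j·1^k = c·x^i·y^j.
Substituting Z = 1: F(X, Y, 1) = 2*x**3 + x**2*y + x**2 - 2*x*y**2 - x + 3*y**3 + 3*y + 3.
Note: deg(f) ≤ deg(F) = 3; strict inequality happens when F is divisible by Z (lost terms).


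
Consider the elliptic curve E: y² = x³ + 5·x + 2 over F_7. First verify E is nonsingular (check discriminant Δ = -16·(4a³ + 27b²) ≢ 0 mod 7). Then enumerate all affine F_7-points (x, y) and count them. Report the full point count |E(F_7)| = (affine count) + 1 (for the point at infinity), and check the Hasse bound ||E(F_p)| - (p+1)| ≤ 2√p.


Affine points = {(0, 3), (0, 4), (1, 1), (1, 6), (3, 3), (3, 4), (4, 3), (4, 4)}; affine count = 8; |E(F_7)| = 9.

Discriminant check: Δ ∝ 4a³ + 27b² = 4·5³ + 27·2² = 4·125 + 27·4 ≡ 6 (mod 7). Nonzero ⇒ E is nonsingular.
For each x ∈ F_7, compute rhs = x³ + 5·x + 2 mod 7, then count y ∈ F_7 with y² ≡ rhs.
  x = 0: rhs = 2, matching y values: 3, 4 (2 points).
  x = 1: rhs = 1, matching y values: 1, 6 (2 points).
  x = 2: rhs = 6, matching y values: none (0 points).
  x = 3: rhs = 2, matching y values: 3, 4 (2 points).
  x = 4: rhs = 2, matching y values: 3, 4 (2 points).
  x = 5: rhs = 5, matching y values: none (0 points).
  x = 6: rhs = 3, matching y values: none (0 points).
Total affine count: 8.
Full point count |E(F_7)| = 8 + 1 = 9.
Hasse bound: |9 − (7+1)| = |1| = 1 ≤ 2√7 ≈ 5.2915 ✓.


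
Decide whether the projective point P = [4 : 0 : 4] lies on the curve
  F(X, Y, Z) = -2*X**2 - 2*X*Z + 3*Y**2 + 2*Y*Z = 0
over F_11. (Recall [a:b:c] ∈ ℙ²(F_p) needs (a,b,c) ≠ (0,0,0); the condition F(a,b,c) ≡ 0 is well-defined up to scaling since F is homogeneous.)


F(4,0,4) ≡ 2 (mod 11); P is NOT on the curve.

Evaluate F(4, 0, 4) term-by-term (mod 11).
  -2*X**2 ↦ -2·16·1·1 = -32
  -2*X*Z ↦ -2·4·1·4 = -32
  3*Y**2 ↦ 3·1·0·1 = 0
  2*Y*Z ↦ 2·1·0·4 = 0
Sum: F(4, 0, 4) = (-32) + (-32) + (0) + (0) = -64.
Reducing mod 11: -64 ≡ 2 (mod 11).
Since F(a, b, c) ≡ 2 ≠ 0 (mod 11), P does NOT lie on the curve.


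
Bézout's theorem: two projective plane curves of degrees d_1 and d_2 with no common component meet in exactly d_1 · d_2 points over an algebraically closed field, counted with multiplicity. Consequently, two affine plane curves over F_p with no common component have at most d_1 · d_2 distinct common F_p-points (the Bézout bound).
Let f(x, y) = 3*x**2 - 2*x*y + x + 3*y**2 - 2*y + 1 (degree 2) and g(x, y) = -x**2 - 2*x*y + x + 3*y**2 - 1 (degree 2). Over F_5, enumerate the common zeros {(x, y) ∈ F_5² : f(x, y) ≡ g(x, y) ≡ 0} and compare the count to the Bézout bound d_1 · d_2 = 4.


Common zeros: {(1, 3), (4, 3)}; count = 2; Bézout bound = 4.

deg(f) = 2, deg(g) = 2, so Bézout bound = 4.
Scan x ∈ F_5. For each x, list the y ∈ F_5 with f(x, y) ≡ 0 and those with g(x, y) ≡ 0 (mod 5); the common zeros in that column are the intersection.
  x = 0: f ≡ 0 at y ∈ ∅; g ≡ 0 at y ∈ ∅; common: ∅.
  x = 1: f ≡ 0 at y ∈ {0, 3}; g ≡ 0 at y ∈ {1, 3}; common: {3}.
  x = 2: f ≡ 0 at y ∈ {0, 2}; g ≡ 0 at y ∈ ∅; common: ∅.
  x = 3: f ≡ 0 at y ∈ ∅; g ≡ 0 at y ∈ {1}; common: ∅.
  x = 4: f ≡ 0 at y ∈ {2, 3}; g ≡ 0 at y ∈ {3}; common: {3}.
Collecting: common zeros = {(1, 3), (4, 3)}, so the count is 2.
Comparison with the Bézout bound: 2 ≤ 4 = deg(f)·deg(g), as expected for curves with no common component (the affine F_5-count falls short of the bound because intersections may lie at infinity, over extension fields, or carry multiplicity).


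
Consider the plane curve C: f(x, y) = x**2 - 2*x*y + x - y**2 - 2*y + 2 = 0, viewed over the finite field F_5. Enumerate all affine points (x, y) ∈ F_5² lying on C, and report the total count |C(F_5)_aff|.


Affine F_5-points: {(3, 1)}; count = 1.

For each of the 25 pairs (x, y) ∈ F_5², evaluate f(x, y) mod 5. Record the zeros.
  x = 0: [0↦2, 1↦4, 2↦4, 3↦2, 4↦3]  zeros at y ∈ ∅
  x = 1: [0↦4, 1↦4, 2↦2, 3↦3, 4↦2]  zeros at y ∈ ∅
  x = 2: [0↦3, 1↦1, 2↦2, 3↦1, 4↦3]  zeros at y ∈ ∅
  x = 3: [0↦4, 1↦0, 2↦4, 3↦1, 4↦1]  zeros at y ∈ {1}
  x = 4: [0↦2, 1↦1, 2↦3, 3↦3, 4↦1]  zeros at y ∈ ∅
Collecting zeros: affine points = {(3, 1)}.
Total count |C(F_5)_aff| = 1.


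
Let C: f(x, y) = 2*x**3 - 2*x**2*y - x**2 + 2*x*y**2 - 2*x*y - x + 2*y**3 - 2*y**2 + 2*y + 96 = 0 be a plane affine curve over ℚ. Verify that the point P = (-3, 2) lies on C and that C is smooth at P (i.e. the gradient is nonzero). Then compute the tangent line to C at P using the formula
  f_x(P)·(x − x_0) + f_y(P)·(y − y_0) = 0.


Tangent line at P: 87*x - 18*y + 297 = 0.

Step 1: f(-3, 2) = 0, so P lies on C.
Step 2: partial derivatives
  f_x(x, y) = 6*x**2 - 4*x*y - 2*x + 2*y**2 - 2*y - 1, f_y(x, y) = -2*x**2 + 4*x*y - 2*x + 6*y**2 - 4*y + 2.
  f_x(P) = 87, f_y(P) = -18 (gradient nonzero, so P is smooth).
Step 3: tangent line at P: 87·(x − -3) + -18·(y − 2) = 0.
Expanding: 87*x - 18*y + 297 = 0.


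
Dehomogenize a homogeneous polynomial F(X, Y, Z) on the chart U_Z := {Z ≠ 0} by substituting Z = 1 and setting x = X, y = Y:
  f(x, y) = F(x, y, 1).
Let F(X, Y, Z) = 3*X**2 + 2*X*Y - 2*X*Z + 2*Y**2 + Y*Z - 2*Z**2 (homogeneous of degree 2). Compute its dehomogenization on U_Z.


f(x, y) = 3*x**2 + 2*x*y - 2*x + 2*y**2 + y - 2

On U_Z we set Z = 1. Each monomial c·X^i·Y^j·Z^k in F becomes c·x^i·y^j·1^k = c·x^i·y^j.
Substituting Z = 1: F(X, Y, 1) = 3*x**2 + 2*x*y - 2*x + 2*y**2 + y - 2.
Note: deg(f) ≤ deg(F) = 2; strict inequality happens when F is divisible by Z (lost terms).


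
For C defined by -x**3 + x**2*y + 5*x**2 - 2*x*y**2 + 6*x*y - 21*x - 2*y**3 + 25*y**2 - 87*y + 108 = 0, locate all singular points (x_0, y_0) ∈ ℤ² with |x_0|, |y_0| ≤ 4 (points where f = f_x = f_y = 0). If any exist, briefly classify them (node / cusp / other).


Singular points: {(3, 3)}; classification: node.

Compute partial derivatives:
  f_x = -3*x**2 + 2*x*y + 10*x - 2*y**2 + 6*y - 21.
  f_y = x**2 - 4*x*y + 6*x - 6*y**2 + 50*y - 87.
Scan x_0 ∈ {−4, ..., 4}. For each x_0, f_y(x_0, y) is a polynomial in y; find its integer roots y ∈ {−4, ..., 4}, then test f_x and f at those candidates.
  x = -4: f_y(-4, y) = -6*y**2 + 66*y - 95; no integer root y with |y| ≤ 4.
  x = -3: f_y(-3, y) = -6*y**2 + 62*y - 96; no integer root y with |y| ≤ 4.
  x = -2: f_y(-2, y) = -6*y**2 + 58*y - 95; no integer root y with |y| ≤ 4.
  x = -1: f_y(-1, y) = -6*y**2 + 54*y - 92; no integer root y with |y| ≤ 4.
  x = 0: f_y(0, y) = -6*y**2 + 50*y - 87; no integer root y with |y| ≤ 4.
  x = 1: f_y(1, y) = -6*y**2 + 46*y - 80; no integer root y with |y| ≤ 4.
  x = 2: f_y(2, y) = -6*y**2 + 42*y - 71; no integer root y with |y| ≤ 4.
  x = 3: f_y(3, y) = -6*y**2 + 38*y - 60; vanishes at y ∈ {3}. (3, 3): f_x = 0, f = 0 — SINGULAR.
  x = 4: f_y(4, y) = -6*y**2 + 34*y - 47; no integer root y with |y| ≤ 4.
Only singular point on the grid: (3, 3).
Classify: substitute x = 3 + u, y = 3 + v and expand: f = -u**3 + u**2*v - u**2 - 2*u*v**2 - 2*v**3 + v**2.
No constant or linear terms (consistent with a singular point). Quadratic part: -u**2 + v**2. Cubic part: -u**3 + u**2*v - 2*u*v**2 - 2*v**3.
The quadratic part v**2 - u**2 = (v − u)(v + u) splits into two distinct linear factors, so there are two distinct tangent lines y − 3 = ±(x − 3) — this is a node (ordinary double point).
Classification: node.


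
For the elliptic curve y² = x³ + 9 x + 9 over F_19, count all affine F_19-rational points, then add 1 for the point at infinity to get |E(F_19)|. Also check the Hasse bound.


Affine points = {(0, 3), (0, 16), (1, 0), (2, 4), (2, 15), (3, 5), (3, 14), (7, 4), (7, 15), (8, 2), (8, 17), (10, 4), (10, 15), (13, 9), (13, 10), (15, 2), (15, 17)}; affine count = 17; |E(F_19)| = 18.

Discriminant check: Δ ∝ 4a³ + 27b² = 4·9³ + 27·9² = 4·729 + 27·81 ≡ 11 (mod 19). Nonzero ⇒ E is nonsingular.
For each x ∈ F_19, compute rhs = x³ + 9·x + 9 mod 19, then count y ∈ F_19 with y² ≡ rhs.
  x = 0: rhs = 9, matching y values: 3, 16 (2 points).
  x = 1: rhs = 0, matching y values: 0 (1 points).
  x = 2: rhs = 16, matching y values: 4, 15 (2 points).
  x = 3: rhs = 6, matching y values: 5, 14 (2 points).
  x = 4: rhs = 14, matching y values: none (0 points).
  x = 5: rhs = 8, matching y values: none (0 points).
  x = 6: rhs = 13, matching y values: none (0 points).
  x = 7: rhs = 16, matching y values: 4, 15 (2 points).
  x = 8: rhs = 4, matching y values: 2, 17 (2 points).
  x = 9: rhs = 2, matching y values: none (0 points).
  x = 10: rhs = 16, matching y values: 4, 15 (2 points).
  x = 11: rhs = 14, matching y values: none (0 points).
  x = 12: rhs = 2, matching y values: none (0 points).
  x = 13: rhs = 5, matching y values: 9, 10 (2 points).
  x = 14: rhs = 10, matching y values: none (0 points).
  x = 15: rhs = 4, matching y values: 2, 17 (2 points).
  x = 16: rhs = 12, matching y values: none (0 points).
  x = 17: rhs = 2, matching y values: none (0 points).
  x = 18: rhs = 18, matching y values: none (0 points).
Total affine count: 17.
Full point count |E(F_19)| = 17 + 1 = 18.
Hasse bound: |18 − (19+1)| = |-2| = 2 ≤ 2√19 ≈ 8.7178 ✓.


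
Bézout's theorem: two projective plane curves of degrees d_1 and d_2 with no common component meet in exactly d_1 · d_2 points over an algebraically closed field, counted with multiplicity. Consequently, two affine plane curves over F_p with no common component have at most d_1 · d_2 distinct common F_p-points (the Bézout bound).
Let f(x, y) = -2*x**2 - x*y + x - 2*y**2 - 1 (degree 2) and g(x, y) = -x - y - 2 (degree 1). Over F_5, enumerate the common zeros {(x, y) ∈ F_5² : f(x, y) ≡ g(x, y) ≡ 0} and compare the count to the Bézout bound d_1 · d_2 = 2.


Common zeros: ∅; count = 0; Bézout bound = 2.

deg(f) = 2, deg(g) = 1, so Bézout bound = 2.
Scan x ∈ F_5. For each x, list the y ∈ F_5 with f(x, y) ≡ 0 and those with g(x, y) ≡ 0 (mod 5); the common zeros in that column are the intersection.
  x = 0: f ≡ 0 at y ∈ ∅; g ≡ 0 at y ∈ {3}; common: ∅.
  x = 1: f ≡ 0 at y ∈ {1}; g ≡ 0 at y ∈ {2}; common: ∅.
  x = 2: f ≡ 0 at y ∈ ∅; g ≡ 0 at y ∈ {1}; common: ∅.
  x = 3: f ≡ 0 at y ∈ {2, 4}; g ≡ 0 at y ∈ {0}; common: ∅.
  x = 4: f ≡ 0 at y ∈ {1, 2}; g ≡ 0 at y ∈ {4}; common: ∅.
Collecting: common zeros = ∅, so the count is 0.
Comparison with the Bézout bound: 0 ≤ 2 = deg(f)·deg(g), as expected for curves with no common component (the affine F_5-count falls short of the bound because intersections may lie at infinity, over extension fields, or carry multiplicity).


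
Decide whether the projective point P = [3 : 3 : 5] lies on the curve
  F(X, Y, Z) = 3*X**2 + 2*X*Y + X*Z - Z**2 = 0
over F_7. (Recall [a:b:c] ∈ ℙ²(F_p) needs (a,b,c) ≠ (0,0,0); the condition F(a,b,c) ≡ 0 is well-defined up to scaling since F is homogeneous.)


F(3,3,5) ≡ 0 (mod 7); P is on the curve.

Evaluate F(3, 3, 5) term-by-term (mod 7).
  3*X**2 ↦ 3·9·1·1 = 27
  2*X*Y ↦ 2·3·3·1 = 18
  X*Z ↦ 1·3·1·5 = 15
  -Z**2 ↦ -1·1·1·25 = -25
Sum: F(3, 3, 5) = (27) + (18) + (15) + (-25) = 35.
Reducing mod 7: 35 ≡ 0 (mod 7).
Since F(a, b, c) ≡ 0 (mod 7), P lies on the curve.


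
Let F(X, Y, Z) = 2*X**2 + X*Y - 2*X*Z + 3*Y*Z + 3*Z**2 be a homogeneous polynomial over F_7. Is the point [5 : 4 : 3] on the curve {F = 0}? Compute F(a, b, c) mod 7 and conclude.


F(5,4,3) ≡ 5 (mod 7); P is NOT on the curve.

Evaluate F(5, 4, 3) term-by-term (mod 7).
  2*X**2 ↦ 2·25·1·1 = 50
  X*Y ↦ 1·5·4·1 = 20
  -2*X*Z ↦ -2·5·1·3 = -30
  3*Y*Z ↦ 3·1·4·3 = 36
  3*Z**2 ↦ 3·1·1·9 = 27
Sum: F(5, 4, 3) = (50) + (20) + (-30) + (36) + (27) = 103.
Reducing mod 7: 103 ≡ 5 (mod 7).
Since F(a, b, c) ≡ 5 ≠ 0 (mod 7), P does NOT lie on the curve.


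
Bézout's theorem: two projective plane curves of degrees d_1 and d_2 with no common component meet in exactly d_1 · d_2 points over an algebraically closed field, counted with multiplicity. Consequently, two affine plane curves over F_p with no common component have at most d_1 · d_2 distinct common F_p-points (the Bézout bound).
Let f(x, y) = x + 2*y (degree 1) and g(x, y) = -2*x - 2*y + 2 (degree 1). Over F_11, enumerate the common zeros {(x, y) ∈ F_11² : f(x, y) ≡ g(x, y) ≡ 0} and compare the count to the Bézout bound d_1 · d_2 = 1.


Common zeros: {(2, 10)}; count = 1; Bézout bound = 1.

deg(f) = 1, deg(g) = 1, so Bézout bound = 1.
Scan x ∈ F_11. For each x, list the y ∈ F_11 with f(x, y) ≡ 0 and those with g(x, y) ≡ 0 (mod 11); the common zeros in that column are the intersection.
  x = 0: f ≡ 0 at y ∈ {0}; g ≡ 0 at y ∈ {1}; common: ∅.
  x = 1: f ≡ 0 at y ∈ {5}; g ≡ 0 at y ∈ {0}; common: ∅.
  x = 2: f ≡ 0 at y ∈ {10}; g ≡ 0 at y ∈ {10}; common: {10}.
  x = 3: f ≡ 0 at y ∈ {4}; g ≡ 0 at y ∈ {9}; common: ∅.
  x = 4: f ≡ 0 at y ∈ {9}; g ≡ 0 at y ∈ {8}; common: ∅.
  x = 5: f ≡ 0 at y ∈ {3}; g ≡ 0 at y ∈ {7}; common: ∅.
  x = 6: f ≡ 0 at y ∈ {8}; g ≡ 0 at y ∈ {6}; common: ∅.
  x = 7: f ≡ 0 at y ∈ {2}; g ≡ 0 at y ∈ {5}; common: ∅.
  x = 8: f ≡ 0 at y ∈ {7}; g ≡ 0 at y ∈ {4}; common: ∅.
  x = 9: f ≡ 0 at y ∈ {1}; g ≡ 0 at y ∈ {3}; common: ∅.
  x = 10: f ≡ 0 at y ∈ {6}; g ≡ 0 at y ∈ {2}; common: ∅.
Collecting: common zeros = {(2, 10)}, so the count is 1.
Comparison with the Bézout bound: 1 ≤ 1 = deg(f)·deg(g), as expected for curves with no common component (the bound is attained).


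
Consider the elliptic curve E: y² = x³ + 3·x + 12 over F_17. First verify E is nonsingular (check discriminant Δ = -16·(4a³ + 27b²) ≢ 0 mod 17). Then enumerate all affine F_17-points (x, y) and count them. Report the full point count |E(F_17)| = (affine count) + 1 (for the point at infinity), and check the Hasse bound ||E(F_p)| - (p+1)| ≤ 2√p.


Affine points = {(1, 4), (1, 13), (2, 3), (2, 14), (5, 4), (5, 13), (6, 5), (6, 12), (7, 6), (7, 11), (8, 2), (8, 15), (11, 4), (11, 13), (12, 5), (12, 12), (13, 2), (13, 15), (15, 7), (15, 10), (16, 5), (16, 12)}; affine count = 22; |E(F_17)| = 23.

Discriminant check: Δ ∝ 4a³ + 27b² = 4·3³ + 27·12² = 4·27 + 27·144 ≡ 1 (mod 17). Nonzero ⇒ E is nonsingular.
For each x ∈ F_17, compute rhs = x³ + 3·x + 12 mod 17, then count y ∈ F_17 with y² ≡ rhs.
  x = 0: rhs = 12, matching y values: none (0 points).
  x = 1: rhs = 16, matching y values: 4, 13 (2 points).
  x = 2: rhs = 9, matching y values: 3, 14 (2 points).
  x = 3: rhs = 14, matching y values: none (0 points).
  x = 4: rhs = 3, matching y values: none (0 points).
  x = 5: rhs = 16, matching y values: 4, 13 (2 points).
  x = 6: rhs = 8, matching y values: 5, 12 (2 points).
  x = 7: rhs = 2, matching y values: 6, 11 (2 points).
  x = 8: rhs = 4, matching y values: 2, 15 (2 points).
  x = 9: rhs = 3, matching y values: none (0 points).
  x = 10: rhs = 5, matching y values: none (0 points).
  x = 11: rhs = 16, matching y values: 4, 13 (2 points).
  x = 12: rhs = 8, matching y values: 5, 12 (2 points).
  x = 13: rhs = 4, matching y values: 2, 15 (2 points).
  x = 14: rhs = 10, matching y values: none (0 points).
  x = 15: rhs = 15, matching y values: 7, 10 (2 points).
  x = 16: rhs = 8, matching y values: 5, 12 (2 points).
Total affine count: 22.
Full point count |E(F_17)| = 22 + 1 = 23.
Hasse bound: |23 − (17+1)| = |5| = 5 ≤ 2√17 ≈ 8.2462 ✓.
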